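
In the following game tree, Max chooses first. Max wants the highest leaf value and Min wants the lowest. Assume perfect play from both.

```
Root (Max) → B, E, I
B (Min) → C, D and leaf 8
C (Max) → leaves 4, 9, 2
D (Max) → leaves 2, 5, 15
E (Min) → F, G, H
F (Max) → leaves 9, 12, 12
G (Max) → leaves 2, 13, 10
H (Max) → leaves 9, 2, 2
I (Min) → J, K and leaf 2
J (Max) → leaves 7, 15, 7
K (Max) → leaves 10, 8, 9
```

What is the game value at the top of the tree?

9

C (Max): max(4, 9, 2) = 9
D (Max): max(2, 5, 15) = 15
B (Min): min(9, 15, 8) = 8
F (Max): max(9, 12, 12) = 12
G (Max): max(2, 13, 10) = 13
H (Max): max(9, 2, 2) = 9
E (Min): min(12, 13, 9) = 9
J (Max): max(7, 15, 7) = 15
K (Max): max(10, 8, 9) = 10
I (Min): min(15, 10, 2) = 2
Root (Max): max(8, 9, 2) = 9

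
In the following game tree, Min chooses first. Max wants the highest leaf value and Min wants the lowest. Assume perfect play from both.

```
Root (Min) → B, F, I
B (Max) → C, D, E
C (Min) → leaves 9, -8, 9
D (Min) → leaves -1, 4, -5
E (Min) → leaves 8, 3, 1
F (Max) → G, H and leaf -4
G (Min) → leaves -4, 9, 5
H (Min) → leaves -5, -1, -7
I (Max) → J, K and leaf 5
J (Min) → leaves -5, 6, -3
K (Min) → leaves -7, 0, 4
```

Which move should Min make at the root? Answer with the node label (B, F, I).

F

C (Min): min(9, -8, 9) = -8
D (Min): min(-1, 4, -5) = -5
E (Min): min(8, 3, 1) = 1
B (Max): max(-8, -5, 1) = 1
G (Min): min(-4, 9, 5) = -4
H (Min): min(-5, -1, -7) = -7
F (Max): max(-4, -7, -4) = -4
J (Min): min(-5, 6, -3) = -5
K (Min): min(-7, 0, 4) = -7
I (Max): max(-5, -7, 5) = 5
Root (Min): min(1, -4, 5) = -4
Min picks the child with the lowest value: F (value -4).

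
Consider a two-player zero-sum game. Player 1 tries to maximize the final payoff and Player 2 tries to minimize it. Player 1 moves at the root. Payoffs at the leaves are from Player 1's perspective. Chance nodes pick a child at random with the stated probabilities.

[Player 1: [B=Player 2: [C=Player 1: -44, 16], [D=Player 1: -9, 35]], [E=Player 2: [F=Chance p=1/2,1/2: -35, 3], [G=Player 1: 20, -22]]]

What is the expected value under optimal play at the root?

16

C (Player 1): max(-44, 16) = 16
D (Player 1): max(-9, 35) = 35
B (Player 2): min(16, 35) = 16
F (Chance): 1/2·-35 + 1/2·3 = -16
G (Player 1): max(20, -22) = 20
E (Player 2): min(-16, 20) = -16
Root (Player 1): max(16, -16) = 16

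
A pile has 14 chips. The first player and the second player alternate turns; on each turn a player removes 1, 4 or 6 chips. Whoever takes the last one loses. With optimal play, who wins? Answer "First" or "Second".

First

Positions where the player to move wins (W) vs loses (L):
i:   0  1  2  3  4  5  6  7  8  9 10 11 12 13 14
     W  L  W  L  W  W  L  W  L  W  W  L  W  L  W
Position 14 is W, so the first player wins.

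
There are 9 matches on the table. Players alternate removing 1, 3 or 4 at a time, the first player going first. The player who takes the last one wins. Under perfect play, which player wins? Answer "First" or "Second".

Second

Positions where the player to move wins (W) vs loses (L):
i:   0  1  2  3  4  5  6  7  8  9
     L  W  L  W  W  W  W  L  W  L
Position 9 is L, so the second player wins.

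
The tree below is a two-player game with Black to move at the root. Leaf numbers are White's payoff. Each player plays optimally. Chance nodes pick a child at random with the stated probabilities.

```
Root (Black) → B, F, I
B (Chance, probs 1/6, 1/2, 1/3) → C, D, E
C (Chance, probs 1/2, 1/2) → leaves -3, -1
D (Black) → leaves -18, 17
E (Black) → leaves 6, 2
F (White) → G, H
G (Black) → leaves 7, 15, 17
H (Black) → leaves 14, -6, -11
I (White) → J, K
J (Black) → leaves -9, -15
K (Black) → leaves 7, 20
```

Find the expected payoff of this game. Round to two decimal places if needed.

C (Chance): 1/2·-3 + 1/2·-1 = -2
D (Black): min(-18, 17) = -18
E (Black): min(6, 2) = 2
B (Chance): 1/6·-2 + 1/2·-18 + 1/3·2 = -8.67
G (Black): min(7, 15, 17) = 7
H (Black): min(14, -6, -11) = -11
F (White): max(7, -11) = 7
J (Black): min(-9, -15) = -15
K (Black): min(7, 20) = 7
I (White): max(-15, 7) = 7
Root (Black): min(-8.67, 7, 7) = -8.67

-8.67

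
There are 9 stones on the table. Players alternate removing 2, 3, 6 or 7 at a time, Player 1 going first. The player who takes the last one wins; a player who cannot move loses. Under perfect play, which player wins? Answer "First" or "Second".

Second

Compute winning (W) and losing (L) positions by backward induction:
i:   0  1  2  3  4  5  6  7  8  9
     L  L  W  W  W  L  W  W  W  L
Position 9 is L, so the second player wins.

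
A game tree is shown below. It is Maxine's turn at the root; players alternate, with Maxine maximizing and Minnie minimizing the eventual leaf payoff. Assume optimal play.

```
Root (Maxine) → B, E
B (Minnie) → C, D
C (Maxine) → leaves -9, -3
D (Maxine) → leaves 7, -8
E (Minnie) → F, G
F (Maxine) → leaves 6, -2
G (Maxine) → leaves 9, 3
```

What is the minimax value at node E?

F: max(6, -2) = 6
G: max(9, 3) = 9
E: min(6, 9) = 6

6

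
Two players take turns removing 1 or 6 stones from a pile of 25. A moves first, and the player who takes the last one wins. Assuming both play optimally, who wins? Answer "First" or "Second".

Second

Positions where the player to move wins (W) vs loses (L):
i:   0  1  2  3  4  5  6  7  8  9 10 11 12 13 14 15 16 17 18 19 20 21 22 23 24 25
     L  W  L  W  L  W  W  L  W  L  W  L  W  W  L  W  L  W  L  W  W  L  W  L  W  L
Position 25 is L, so the second player wins.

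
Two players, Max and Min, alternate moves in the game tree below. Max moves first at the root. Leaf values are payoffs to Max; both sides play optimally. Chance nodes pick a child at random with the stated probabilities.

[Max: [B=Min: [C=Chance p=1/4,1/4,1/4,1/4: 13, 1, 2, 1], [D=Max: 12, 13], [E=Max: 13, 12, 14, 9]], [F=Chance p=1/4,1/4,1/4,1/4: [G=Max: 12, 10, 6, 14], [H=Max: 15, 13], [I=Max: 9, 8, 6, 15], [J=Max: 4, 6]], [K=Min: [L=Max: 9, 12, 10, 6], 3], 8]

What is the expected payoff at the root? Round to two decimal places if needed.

C (Chance): 1/4·13 + 1/4·1 + 1/4·2 + 1/4·1 = 4.25
D (Max): max(12, 13) = 13
E (Max): max(13, 12, 14, 9) = 14
B (Min): min(4.25, 13, 14) = 4.25
G (Max): max(12, 10, 6, 14) = 14
H (Max): max(15, 13) = 15
I (Max): max(9, 8, 6, 15) = 15
J (Max): max(4, 6) = 6
F (Chance): 1/4·14 + 1/4·15 + 1/4·15 + 1/4·6 = 12.5
L (Max): max(9, 12, 10, 6) = 12
K (Min): min(12, 3) = 3
Root (Max): max(4.25, 12.5, 3, 8) = 12.5

12.5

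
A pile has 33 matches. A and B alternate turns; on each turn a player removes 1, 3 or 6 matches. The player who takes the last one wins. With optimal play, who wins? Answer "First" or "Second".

First

W/L table (W = player to move can force a win):
i:   0  1  2  3  4  5  6  7  8  9 10 11 12 13 14 15 16 17 18 19 20 21 22 23 24 25 26 27 28 29 30 31 32 33
     L  W  L  W  L  W  W  W  W  L  W  L  W  L  W  W  W  W  L  W  L  W  L  W  W  W  W  L  W  L  W  L  W  W
Position 33 is W, so the first player wins.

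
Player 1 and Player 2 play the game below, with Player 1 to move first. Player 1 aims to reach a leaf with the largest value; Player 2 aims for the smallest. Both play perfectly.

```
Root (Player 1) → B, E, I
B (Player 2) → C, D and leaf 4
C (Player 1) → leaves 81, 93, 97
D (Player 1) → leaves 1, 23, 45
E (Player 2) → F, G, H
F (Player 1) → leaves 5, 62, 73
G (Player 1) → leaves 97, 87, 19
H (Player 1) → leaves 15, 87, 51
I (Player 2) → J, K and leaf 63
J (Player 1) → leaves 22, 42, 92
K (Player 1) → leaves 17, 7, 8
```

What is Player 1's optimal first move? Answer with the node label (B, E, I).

C (Player 1): max(81, 93, 97) = 97
D (Player 1): max(1, 23, 45) = 45
B (Player 2): min(97, 45, 4) = 4
F (Player 1): max(5, 62, 73) = 73
G (Player 1): max(97, 87, 19) = 97
H (Player 1): max(15, 87, 51) = 87
E (Player 2): min(73, 97, 87) = 73
J (Player 1): max(22, 42, 92) = 92
K (Player 1): max(17, 7, 8) = 17
I (Player 2): min(92, 17, 63) = 17
Root (Player 1): max(4, 73, 17) = 73
Player 1 picks the child with the highest value: E (value 73).

E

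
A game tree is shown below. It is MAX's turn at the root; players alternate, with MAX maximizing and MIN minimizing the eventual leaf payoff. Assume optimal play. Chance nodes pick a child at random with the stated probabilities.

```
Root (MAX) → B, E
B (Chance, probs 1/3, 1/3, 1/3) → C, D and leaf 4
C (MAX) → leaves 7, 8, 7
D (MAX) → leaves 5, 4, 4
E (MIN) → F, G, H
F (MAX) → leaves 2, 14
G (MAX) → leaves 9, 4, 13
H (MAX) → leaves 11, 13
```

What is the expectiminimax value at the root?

13

C (MAX): max(7, 8, 7) = 8
D (MAX): max(5, 4, 4) = 5
B (Chance): 1/3·8 + 1/3·5 + 1/3·4 = 5.67
F (MAX): max(2, 14) = 14
G (MAX): max(9, 4, 13) = 13
H (MAX): max(11, 13) = 13
E (MIN): min(14, 13, 13) = 13
Root (MAX): max(5.67, 13) = 13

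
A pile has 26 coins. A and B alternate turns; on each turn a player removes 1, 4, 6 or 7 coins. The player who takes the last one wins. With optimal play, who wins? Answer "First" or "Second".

Second

i:   0  1  2  3  4  5  6  7  8  9 10 11 12 13 14 15 16 17 18 19 20 21 22 23 24 25 26
     L  W  L  W  W  L  W  W  W  W  L  W  W  L  W  L  W  W  L  W  W  W  W  L  W  W  L
Position 26 is L, so the second player wins.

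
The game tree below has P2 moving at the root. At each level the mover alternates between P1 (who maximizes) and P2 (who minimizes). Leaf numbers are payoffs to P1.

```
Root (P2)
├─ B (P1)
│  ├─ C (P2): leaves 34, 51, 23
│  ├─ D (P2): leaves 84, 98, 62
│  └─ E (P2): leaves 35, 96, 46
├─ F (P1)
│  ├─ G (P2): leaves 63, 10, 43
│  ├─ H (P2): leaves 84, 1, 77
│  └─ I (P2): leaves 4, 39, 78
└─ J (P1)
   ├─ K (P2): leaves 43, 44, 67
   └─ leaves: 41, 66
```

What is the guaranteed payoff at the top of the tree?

C (P2): min(34, 51, 23) = 23
D (P2): min(84, 98, 62) = 62
E (P2): min(35, 96, 46) = 35
B (P1): max(23, 62, 35) = 62
G (P2): min(63, 10, 43) = 10
H (P2): min(84, 1, 77) = 1
I (P2): min(4, 39, 78) = 4
F (P1): max(10, 1, 4) = 10
K (P2): min(43, 44, 67) = 43
J (P1): max(43, 41, 66) = 66
Root (P2): min(62, 10, 66) = 10

10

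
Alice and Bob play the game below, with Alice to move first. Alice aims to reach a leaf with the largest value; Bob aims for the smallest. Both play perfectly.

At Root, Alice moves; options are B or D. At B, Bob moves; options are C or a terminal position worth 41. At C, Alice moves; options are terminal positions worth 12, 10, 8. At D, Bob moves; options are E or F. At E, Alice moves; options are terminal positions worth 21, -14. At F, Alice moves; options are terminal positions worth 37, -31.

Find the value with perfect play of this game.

C (Alice): max(12, 10, 8) = 12
B (Bob): min(12, 41) = 12
E (Alice): max(21, -14) = 21
F (Alice): max(37, -31) = 37
D (Bob): min(21, 37) = 21
Root (Alice): max(12, 21) = 21

21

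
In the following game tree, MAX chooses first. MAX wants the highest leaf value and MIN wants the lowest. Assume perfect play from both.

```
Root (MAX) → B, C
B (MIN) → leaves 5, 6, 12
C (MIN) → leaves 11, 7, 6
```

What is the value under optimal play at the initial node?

B (MIN): min(5, 6, 12) = 5
C (MIN): min(11, 7, 6) = 6
Root (MAX): max(5, 6) = 6

6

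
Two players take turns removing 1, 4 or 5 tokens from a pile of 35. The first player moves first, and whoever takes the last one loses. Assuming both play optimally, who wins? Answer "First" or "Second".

Positions where the player to move wins (W) vs loses (L):
i:   0  1  2  3  4  5  6  7  8  9 10 11 12 13 14 15 16 17 18 19 20 21 22 23 24 25 26 27 28 29 30 31 32 33 34 35
     W  L  W  L  W  W  W  W  W  L  W  L  W  W  W  W  W  L  W  L  W  W  W  W  W  L  W  L  W  W  W  W  W  L  W  L
Position 35 is L, so the second player wins.

Second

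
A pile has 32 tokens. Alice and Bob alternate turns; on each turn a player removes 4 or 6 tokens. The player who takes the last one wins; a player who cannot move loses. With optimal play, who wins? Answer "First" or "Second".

i:   0  1  2  3  4  5  6  7  8  9 10 11 12 13 14 15 16 17 18 19 20 21 22 23 24 25 26 27 28 29 30 31 32
     L  L  L  L  W  W  W  W  W  W  L  L  L  L  W  W  W  W  W  W  L  L  L  L  W  W  W  W  W  W  L  L  L
Position 32 is L, so the second player wins.

Second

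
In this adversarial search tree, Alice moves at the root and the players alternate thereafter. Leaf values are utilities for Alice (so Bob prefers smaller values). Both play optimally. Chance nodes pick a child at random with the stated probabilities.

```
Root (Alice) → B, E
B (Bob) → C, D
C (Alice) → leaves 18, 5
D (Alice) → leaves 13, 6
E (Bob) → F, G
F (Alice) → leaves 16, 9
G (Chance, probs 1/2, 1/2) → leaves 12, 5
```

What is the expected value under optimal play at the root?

13

C (Alice): max(18, 5) = 18
D (Alice): max(13, 6) = 13
B (Bob): min(18, 13) = 13
F (Alice): max(16, 9) = 16
G (Chance): 1/2·12 + 1/2·5 = 8.5
E (Bob): min(16, 8.5) = 8.5
Root (Alice): max(13, 8.5) = 13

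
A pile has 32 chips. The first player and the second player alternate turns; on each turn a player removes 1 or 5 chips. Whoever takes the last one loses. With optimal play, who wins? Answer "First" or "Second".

W/L table (W = player to move can force a win):
i:   0  1  2  3  4  5  6  7  8  9 10 11 12 13 14 15 16 17 18 19 20 21 22 23 24 25 26 27 28 29 30 31 32
     W  L  W  L  W  L  W  L  W  L  W  L  W  L  W  L  W  L  W  L  W  L  W  L  W  L  W  L  W  L  W  L  W
Position 32 is W, so the first player wins.

First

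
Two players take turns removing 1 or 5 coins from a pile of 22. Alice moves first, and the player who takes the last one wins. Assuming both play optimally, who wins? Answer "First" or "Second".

Mark each pile size as W (mover wins) or L (mover loses):
i:   0  1  2  3  4  5  6  7  8  9 10 11 12 13 14 15 16 17 18 19 20 21 22
     L  W  L  W  L  W  L  W  L  W  L  W  L  W  L  W  L  W  L  W  L  W  L
Position 22 is L, so the second player wins.

Second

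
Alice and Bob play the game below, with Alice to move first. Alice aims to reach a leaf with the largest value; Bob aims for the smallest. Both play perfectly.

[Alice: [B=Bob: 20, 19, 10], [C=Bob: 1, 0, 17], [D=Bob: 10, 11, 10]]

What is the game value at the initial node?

B (Bob): min(20, 19, 10) = 10
C (Bob): min(1, 0, 17) = 0
D (Bob): min(10, 11, 10) = 10
Root (Alice): max(10, 0, 10) = 10

10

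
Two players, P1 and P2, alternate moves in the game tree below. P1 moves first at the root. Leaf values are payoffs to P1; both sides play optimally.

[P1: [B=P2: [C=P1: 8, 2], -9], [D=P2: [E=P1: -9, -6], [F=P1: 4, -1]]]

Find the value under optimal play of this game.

-6

C (P1): max(8, 2) = 8
B (P2): min(8, -9) = -9
E (P1): max(-9, -6) = -6
F (P1): max(4, -1) = 4
D (P2): min(-6, 4) = -6
Root (P1): max(-9, -6) = -6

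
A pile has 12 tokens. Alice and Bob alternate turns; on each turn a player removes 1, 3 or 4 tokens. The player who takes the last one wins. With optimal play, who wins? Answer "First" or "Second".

i:   0  1  2  3  4  5  6  7  8  9 10 11 12
     L  W  L  W  W  W  W  L  W  L  W  W  W
Position 12 is W, so the first player wins.

First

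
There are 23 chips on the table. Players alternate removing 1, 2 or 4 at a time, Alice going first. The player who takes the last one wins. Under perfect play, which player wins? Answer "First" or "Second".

Mark each pile size as W (mover wins) or L (mover loses):
i:   0  1  2  3  4  5  6  7  8  9 10 11 12 13 14 15 16 17 18 19 20 21 22 23
     L  W  W  L  W  W  L  W  W  L  W  W  L  W  W  L  W  W  L  W  W  L  W  W
Position 23 is W, so the first player wins.

First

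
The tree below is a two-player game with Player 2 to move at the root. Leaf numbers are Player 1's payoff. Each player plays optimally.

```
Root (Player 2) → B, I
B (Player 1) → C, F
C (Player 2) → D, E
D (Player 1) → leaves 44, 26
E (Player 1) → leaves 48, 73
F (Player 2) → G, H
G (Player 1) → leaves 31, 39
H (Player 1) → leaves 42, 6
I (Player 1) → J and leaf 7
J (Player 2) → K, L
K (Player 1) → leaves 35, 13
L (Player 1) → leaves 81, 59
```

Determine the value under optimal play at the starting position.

35

D (Player 1): max(44, 26) = 44
E (Player 1): max(48, 73) = 73
C (Player 2): min(44, 73) = 44
G (Player 1): max(31, 39) = 39
H (Player 1): max(42, 6) = 42
F (Player 2): min(39, 42) = 39
B (Player 1): max(44, 39) = 44
K (Player 1): max(35, 13) = 35
L (Player 1): max(81, 59) = 81
J (Player 2): min(35, 81) = 35
I (Player 1): max(35, 7) = 35
Root (Player 2): min(44, 35) = 35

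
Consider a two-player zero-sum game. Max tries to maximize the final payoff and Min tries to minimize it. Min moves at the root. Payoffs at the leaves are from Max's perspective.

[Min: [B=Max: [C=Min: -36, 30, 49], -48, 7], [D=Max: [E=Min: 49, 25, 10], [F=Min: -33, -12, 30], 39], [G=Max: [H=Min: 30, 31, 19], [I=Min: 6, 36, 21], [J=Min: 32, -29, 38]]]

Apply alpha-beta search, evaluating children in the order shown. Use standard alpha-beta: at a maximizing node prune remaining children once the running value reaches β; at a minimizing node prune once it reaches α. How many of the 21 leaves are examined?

C [α=-∞,β=+∞]: v=-36
B [α=-∞,β=+∞]: v=7
E [α=-∞,β=7]: v=10
D [α=-∞,β=7]: v=10 after child 1 ≥ β → β-cutoff, skip 2
H [α=-∞,β=7]: v=19
G [α=-∞,β=7]: v=19 after child 1 ≥ β → β-cutoff, skip 2
Root [α=-∞,β=+∞]: v=7
Leaves evaluated: 11 of 21.

11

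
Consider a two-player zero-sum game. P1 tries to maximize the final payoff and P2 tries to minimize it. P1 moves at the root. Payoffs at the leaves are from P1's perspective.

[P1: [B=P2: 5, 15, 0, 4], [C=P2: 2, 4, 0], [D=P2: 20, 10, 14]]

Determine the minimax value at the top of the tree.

10

B (P2): min(5, 15, 0, 4) = 0
C (P2): min(2, 4, 0) = 0
D (P2): min(20, 10, 14) = 10
Root (P1): max(0, 0, 10) = 10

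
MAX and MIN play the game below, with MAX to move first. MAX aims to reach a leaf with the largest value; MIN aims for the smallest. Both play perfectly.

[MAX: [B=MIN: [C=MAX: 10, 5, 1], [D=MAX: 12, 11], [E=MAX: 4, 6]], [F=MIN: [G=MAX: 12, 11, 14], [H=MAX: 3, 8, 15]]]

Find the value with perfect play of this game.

14

C (MAX): max(10, 5, 1) = 10
D (MAX): max(12, 11) = 12
E (MAX): max(4, 6) = 6
B (MIN): min(10, 12, 6) = 6
G (MAX): max(12, 11, 14) = 14
H (MAX): max(3, 8, 15) = 15
F (MIN): min(14, 15) = 14
Root (MAX): max(6, 14) = 14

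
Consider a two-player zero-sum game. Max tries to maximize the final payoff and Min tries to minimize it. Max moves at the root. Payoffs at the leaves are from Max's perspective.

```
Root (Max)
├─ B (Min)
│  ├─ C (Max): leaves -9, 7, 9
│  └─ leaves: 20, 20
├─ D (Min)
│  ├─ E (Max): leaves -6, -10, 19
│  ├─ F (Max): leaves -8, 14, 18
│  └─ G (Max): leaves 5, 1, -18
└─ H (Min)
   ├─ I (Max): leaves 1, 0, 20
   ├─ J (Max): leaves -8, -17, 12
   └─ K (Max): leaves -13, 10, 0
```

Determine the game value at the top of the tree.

10

C (Max): max(-9, 7, 9) = 9
B (Min): min(9, 20, 20) = 9
E (Max): max(-6, -10, 19) = 19
F (Max): max(-8, 14, 18) = 18
G (Max): max(5, 1, -18) = 5
D (Min): min(19, 18, 5) = 5
I (Max): max(1, 0, 20) = 20
J (Max): max(-8, -17, 12) = 12
K (Max): max(-13, 10, 0) = 10
H (Min): min(20, 12, 10) = 10
Root (Max): max(9, 5, 10) = 10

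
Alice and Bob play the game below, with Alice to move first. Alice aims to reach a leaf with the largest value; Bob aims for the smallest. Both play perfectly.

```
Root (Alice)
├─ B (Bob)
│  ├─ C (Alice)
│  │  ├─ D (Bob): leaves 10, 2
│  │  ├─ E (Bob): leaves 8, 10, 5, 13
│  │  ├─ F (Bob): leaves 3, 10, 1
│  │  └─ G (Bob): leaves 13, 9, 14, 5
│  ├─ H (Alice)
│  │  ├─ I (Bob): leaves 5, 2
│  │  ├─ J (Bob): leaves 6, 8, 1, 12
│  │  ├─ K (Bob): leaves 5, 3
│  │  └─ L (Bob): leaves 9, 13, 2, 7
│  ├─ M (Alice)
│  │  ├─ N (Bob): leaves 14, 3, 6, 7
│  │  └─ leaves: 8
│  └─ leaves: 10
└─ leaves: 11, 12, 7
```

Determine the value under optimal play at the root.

D (Bob): min(10, 2) = 2
E (Bob): min(8, 10, 5, 13) = 5
F (Bob): min(3, 10, 1) = 1
G (Bob): min(13, 9, 14, 5) = 5
C (Alice): max(2, 5, 1, 5) = 5
I (Bob): min(5, 2) = 2
J (Bob): min(6, 8, 1, 12) = 1
K (Bob): min(5, 3) = 3
L (Bob): min(9, 13, 2, 7) = 2
H (Alice): max(2, 1, 3, 2) = 3
N (Bob): min(14, 3, 6, 7) = 3
M (Alice): max(3, 8) = 8
B (Bob): min(5, 3, 8, 10) = 3
Root (Alice): max(3, 11, 12, 7) = 12

12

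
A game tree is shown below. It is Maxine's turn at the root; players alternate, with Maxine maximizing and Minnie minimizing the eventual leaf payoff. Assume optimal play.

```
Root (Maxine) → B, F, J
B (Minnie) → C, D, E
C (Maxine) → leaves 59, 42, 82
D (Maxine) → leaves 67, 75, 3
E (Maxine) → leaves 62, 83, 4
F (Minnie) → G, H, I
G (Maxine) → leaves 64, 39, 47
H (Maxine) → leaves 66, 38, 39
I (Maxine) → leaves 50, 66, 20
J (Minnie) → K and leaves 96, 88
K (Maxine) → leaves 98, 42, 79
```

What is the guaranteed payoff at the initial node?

88

C (Maxine): max(59, 42, 82) = 82
D (Maxine): max(67, 75, 3) = 75
E (Maxine): max(62, 83, 4) = 83
B (Minnie): min(82, 75, 83) = 75
G (Maxine): max(64, 39, 47) = 64
H (Maxine): max(66, 38, 39) = 66
I (Maxine): max(50, 66, 20) = 66
F (Minnie): min(64, 66, 66) = 64
K (Maxine): max(98, 42, 79) = 98
J (Minnie): min(98, 96, 88) = 88
Root (Maxine): max(75, 64, 88) = 88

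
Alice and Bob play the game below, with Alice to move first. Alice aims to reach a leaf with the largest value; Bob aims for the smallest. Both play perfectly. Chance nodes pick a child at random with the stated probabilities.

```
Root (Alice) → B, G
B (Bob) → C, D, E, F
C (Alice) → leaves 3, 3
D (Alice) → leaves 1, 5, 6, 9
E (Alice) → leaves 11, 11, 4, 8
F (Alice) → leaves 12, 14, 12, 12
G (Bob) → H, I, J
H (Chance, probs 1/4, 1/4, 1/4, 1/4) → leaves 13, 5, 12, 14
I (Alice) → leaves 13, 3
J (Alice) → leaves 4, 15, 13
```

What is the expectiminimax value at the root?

C (Alice): max(3, 3) = 3
D (Alice): max(1, 5, 6, 9) = 9
E (Alice): max(11, 11, 4, 8) = 11
F (Alice): max(12, 14, 12, 12) = 14
B (Bob): min(3, 9, 11, 14) = 3
H (Chance): 1/4·13 + 1/4·5 + 1/4·12 + 1/4·14 = 11
I (Alice): max(13, 3) = 13
J (Alice): max(4, 15, 13) = 15
G (Bob): min(11, 13, 15) = 11
Root (Alice): max(3, 11) = 11

11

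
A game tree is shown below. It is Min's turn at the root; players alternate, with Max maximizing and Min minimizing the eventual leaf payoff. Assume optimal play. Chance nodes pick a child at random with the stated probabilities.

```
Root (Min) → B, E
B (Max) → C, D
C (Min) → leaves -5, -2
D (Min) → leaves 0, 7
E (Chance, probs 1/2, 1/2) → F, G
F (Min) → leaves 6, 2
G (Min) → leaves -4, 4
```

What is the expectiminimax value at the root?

C (Min): min(-5, -2) = -5
D (Min): min(0, 7) = 0
B (Max): max(-5, 0) = 0
F (Min): min(6, 2) = 2
G (Min): min(-4, 4) = -4
E (Chance): 1/2·2 + 1/2·-4 = -1
Root (Min): min(0, -1) = -1

-1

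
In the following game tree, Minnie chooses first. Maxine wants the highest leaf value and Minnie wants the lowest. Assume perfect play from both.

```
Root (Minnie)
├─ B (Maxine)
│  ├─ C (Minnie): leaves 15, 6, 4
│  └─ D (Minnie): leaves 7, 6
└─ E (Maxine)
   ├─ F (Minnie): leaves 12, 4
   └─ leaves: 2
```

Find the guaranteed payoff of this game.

4

C (Minnie): min(15, 6, 4) = 4
D (Minnie): min(7, 6) = 6
B (Maxine): max(4, 6) = 6
F (Minnie): min(12, 4) = 4
E (Maxine): max(4, 2) = 4
Root (Minnie): min(6, 4) = 4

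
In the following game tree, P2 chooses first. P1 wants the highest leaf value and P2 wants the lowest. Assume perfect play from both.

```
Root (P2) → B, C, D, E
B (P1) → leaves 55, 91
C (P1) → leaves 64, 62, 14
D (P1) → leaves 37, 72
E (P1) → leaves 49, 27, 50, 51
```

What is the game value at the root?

B (P1): max(55, 91) = 91
C (P1): max(64, 62, 14) = 64
D (P1): max(37, 72) = 72
E (P1): max(49, 27, 50, 51) = 51
Root (P2): min(91, 64, 72, 51) = 51

51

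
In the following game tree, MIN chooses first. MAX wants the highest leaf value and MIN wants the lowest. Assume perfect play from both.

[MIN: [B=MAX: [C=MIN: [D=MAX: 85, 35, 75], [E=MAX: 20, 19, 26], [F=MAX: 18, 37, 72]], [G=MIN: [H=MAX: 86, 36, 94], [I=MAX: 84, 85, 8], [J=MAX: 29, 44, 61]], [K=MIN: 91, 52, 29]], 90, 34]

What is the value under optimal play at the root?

34

D (MAX): max(85, 35, 75) = 85
E (MAX): max(20, 19, 26) = 26
F (MAX): max(18, 37, 72) = 72
C (MIN): min(85, 26, 72) = 26
H (MAX): max(86, 36, 94) = 94
I (MAX): max(84, 85, 8) = 85
J (MAX): max(29, 44, 61) = 61
G (MIN): min(94, 85, 61) = 61
K (MIN): min(91, 52, 29) = 29
B (MAX): max(26, 61, 29) = 61
Root (MIN): min(61, 90, 34) = 34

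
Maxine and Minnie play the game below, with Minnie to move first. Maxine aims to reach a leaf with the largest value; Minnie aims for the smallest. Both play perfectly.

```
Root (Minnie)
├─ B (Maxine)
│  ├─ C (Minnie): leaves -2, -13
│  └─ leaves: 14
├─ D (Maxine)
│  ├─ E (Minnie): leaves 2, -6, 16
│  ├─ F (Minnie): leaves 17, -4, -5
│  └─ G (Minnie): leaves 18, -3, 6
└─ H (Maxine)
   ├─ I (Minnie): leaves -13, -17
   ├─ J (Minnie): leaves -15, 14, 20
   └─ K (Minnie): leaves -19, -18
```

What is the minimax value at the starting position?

-15

C (Minnie): min(-2, -13) = -13
B (Maxine): max(-13, 14) = 14
E (Minnie): min(2, -6, 16) = -6
F (Minnie): min(17, -4, -5) = -5
G (Minnie): min(18, -3, 6) = -3
D (Maxine): max(-6, -5, -3) = -3
I (Minnie): min(-13, -17) = -17
J (Minnie): min(-15, 14, 20) = -15
K (Minnie): min(-19, -18) = -19
H (Maxine): max(-17, -15, -19) = -15
Root (Minnie): min(14, -3, -15) = -15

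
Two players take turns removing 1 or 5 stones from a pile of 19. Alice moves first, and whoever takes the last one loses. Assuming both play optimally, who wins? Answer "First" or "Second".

Positions where the player to move wins (W) vs loses (L):
i:   0  1  2  3  4  5  6  7  8  9 10 11 12 13 14 15 16 17 18 19
     W  L  W  L  W  L  W  L  W  L  W  L  W  L  W  L  W  L  W  L
Position 19 is L, so the second player wins.

Second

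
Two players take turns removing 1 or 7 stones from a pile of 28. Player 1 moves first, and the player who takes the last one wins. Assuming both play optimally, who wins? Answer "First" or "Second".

Mark each pile size as W (mover wins) or L (mover loses):
i:   0  1  2  3  4  5  6  7  8  9 10 11 12 13 14 15 16 17 18 19 20 21 22 23 24 25 26 27 28
     L  W  L  W  L  W  L  W  L  W  L  W  L  W  L  W  L  W  L  W  L  W  L  W  L  W  L  W  L
Position 28 is L, so the second player wins.

Second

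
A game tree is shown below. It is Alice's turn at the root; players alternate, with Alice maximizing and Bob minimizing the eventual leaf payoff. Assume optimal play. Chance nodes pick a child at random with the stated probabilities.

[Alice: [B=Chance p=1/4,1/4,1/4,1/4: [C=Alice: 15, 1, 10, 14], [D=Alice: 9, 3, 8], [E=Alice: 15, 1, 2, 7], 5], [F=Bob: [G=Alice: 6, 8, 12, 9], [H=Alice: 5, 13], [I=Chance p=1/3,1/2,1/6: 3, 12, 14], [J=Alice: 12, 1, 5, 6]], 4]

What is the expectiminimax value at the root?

11

C (Alice): max(15, 1, 10, 14) = 15
D (Alice): max(9, 3, 8) = 9
E (Alice): max(15, 1, 2, 7) = 15
B (Chance): 1/4·15 + 1/4·9 + 1/4·15 + 1/4·5 = 11
G (Alice): max(6, 8, 12, 9) = 12
H (Alice): max(5, 13) = 13
I (Chance): 1/3·3 + 1/2·12 + 1/6·14 = 9.33
J (Alice): max(12, 1, 5, 6) = 12
F (Bob): min(12, 13, 9.33, 12) = 9.33
Root (Alice): max(11, 9.33, 4) = 11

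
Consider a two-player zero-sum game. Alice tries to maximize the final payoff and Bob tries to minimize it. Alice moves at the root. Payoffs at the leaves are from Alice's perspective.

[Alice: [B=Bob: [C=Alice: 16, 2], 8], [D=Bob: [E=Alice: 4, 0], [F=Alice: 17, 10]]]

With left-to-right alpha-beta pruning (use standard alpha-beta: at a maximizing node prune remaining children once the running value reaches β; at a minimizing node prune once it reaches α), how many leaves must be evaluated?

C [α=-∞,β=+∞]: v=16
B [α=-∞,β=+∞]: v=8
E [α=8,β=+∞]: v=4
D [α=8,β=+∞]: v=4 after child 1 ≤ α → α-cutoff, skip 1
Root [α=-∞,β=+∞]: v=8
Leaves evaluated: 5 of 7.

5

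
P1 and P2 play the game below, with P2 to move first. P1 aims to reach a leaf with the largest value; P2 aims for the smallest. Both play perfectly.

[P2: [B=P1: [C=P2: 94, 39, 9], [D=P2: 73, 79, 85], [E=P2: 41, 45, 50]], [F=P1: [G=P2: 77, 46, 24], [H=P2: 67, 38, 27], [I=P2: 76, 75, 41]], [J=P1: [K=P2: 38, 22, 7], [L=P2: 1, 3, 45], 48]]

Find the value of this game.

C (P2): min(94, 39, 9) = 9
D (P2): min(73, 79, 85) = 73
E (P2): min(41, 45, 50) = 41
B (P1): max(9, 73, 41) = 73
G (P2): min(77, 46, 24) = 24
H (P2): min(67, 38, 27) = 27
I (P2): min(76, 75, 41) = 41
F (P1): max(24, 27, 41) = 41
K (P2): min(38, 22, 7) = 7
L (P2): min(1, 3, 45) = 1
J (P1): max(7, 1, 48) = 48
Root (P2): min(73, 41, 48) = 41

41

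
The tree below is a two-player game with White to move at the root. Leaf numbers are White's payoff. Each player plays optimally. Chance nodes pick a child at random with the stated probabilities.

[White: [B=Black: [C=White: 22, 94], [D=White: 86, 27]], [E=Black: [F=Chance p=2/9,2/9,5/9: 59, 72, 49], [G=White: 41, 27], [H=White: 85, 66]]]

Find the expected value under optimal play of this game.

86

C (White): max(22, 94) = 94
D (White): max(86, 27) = 86
B (Black): min(94, 86) = 86
F (Chance): 2/9·59 + 2/9·72 + 5/9·49 = 56.33
G (White): max(41, 27) = 41
H (White): max(85, 66) = 85
E (Black): min(56.33, 41, 85) = 41
Root (White): max(86, 41) = 86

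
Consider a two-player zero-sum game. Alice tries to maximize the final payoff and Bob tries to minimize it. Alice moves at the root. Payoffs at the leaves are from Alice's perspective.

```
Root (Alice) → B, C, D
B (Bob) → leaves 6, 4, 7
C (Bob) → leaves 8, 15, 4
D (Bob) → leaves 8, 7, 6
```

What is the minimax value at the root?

6

B (Bob): min(6, 4, 7) = 4
C (Bob): min(8, 15, 4) = 4
D (Bob): min(8, 7, 6) = 6
Root (Alice): max(4, 4, 6) = 6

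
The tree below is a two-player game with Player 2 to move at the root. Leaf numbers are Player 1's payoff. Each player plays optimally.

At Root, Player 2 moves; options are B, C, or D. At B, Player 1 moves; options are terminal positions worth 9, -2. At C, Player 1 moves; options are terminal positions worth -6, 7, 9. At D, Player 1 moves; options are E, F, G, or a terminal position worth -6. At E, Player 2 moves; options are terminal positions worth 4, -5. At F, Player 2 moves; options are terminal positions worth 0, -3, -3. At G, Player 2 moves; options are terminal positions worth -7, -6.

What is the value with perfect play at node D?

E: min(4, -5) = -5
F: min(0, -3, -3) = -3
G: min(-7, -6) = -7
D: max(-5, -3, -7, -6) = -3

-3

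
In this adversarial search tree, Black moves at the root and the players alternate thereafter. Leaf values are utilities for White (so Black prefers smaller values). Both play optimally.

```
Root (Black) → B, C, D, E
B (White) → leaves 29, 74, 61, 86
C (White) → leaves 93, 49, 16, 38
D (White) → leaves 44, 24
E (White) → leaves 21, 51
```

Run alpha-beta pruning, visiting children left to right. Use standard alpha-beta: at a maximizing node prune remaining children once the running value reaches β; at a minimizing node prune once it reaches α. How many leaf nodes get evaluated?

9

B [α=-∞,β=+∞]: v=86
C [α=-∞,β=86]: v=93 after child 1 ≥ β → β-cutoff, skip 3
D [α=-∞,β=86]: v=44
E [α=-∞,β=44]: v=51
Root [α=-∞,β=+∞]: v=44
Leaves evaluated: 9 of 12.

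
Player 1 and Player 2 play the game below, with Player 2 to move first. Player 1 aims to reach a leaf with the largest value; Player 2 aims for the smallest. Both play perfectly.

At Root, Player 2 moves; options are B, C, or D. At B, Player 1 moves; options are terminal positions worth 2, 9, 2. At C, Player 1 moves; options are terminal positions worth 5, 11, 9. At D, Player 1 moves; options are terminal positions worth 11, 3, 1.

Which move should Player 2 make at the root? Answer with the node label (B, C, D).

B (Player 1): max(2, 9, 2) = 9
C (Player 1): max(5, 11, 9) = 11
D (Player 1): max(11, 3, 1) = 11
Root (Player 2): min(9, 11, 11) = 9
Player 2 picks the child with the lowest value: B (value 9).

B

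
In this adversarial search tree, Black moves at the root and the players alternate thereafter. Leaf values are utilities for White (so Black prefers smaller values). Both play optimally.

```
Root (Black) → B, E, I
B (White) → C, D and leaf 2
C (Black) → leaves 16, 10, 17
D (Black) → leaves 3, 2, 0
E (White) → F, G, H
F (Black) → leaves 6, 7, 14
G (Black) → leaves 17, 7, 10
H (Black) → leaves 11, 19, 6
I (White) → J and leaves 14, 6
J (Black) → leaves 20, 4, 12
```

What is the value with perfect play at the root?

7

C (Black): min(16, 10, 17) = 10
D (Black): min(3, 2, 0) = 0
B (White): max(10, 0, 2) = 10
F (Black): min(6, 7, 14) = 6
G (Black): min(17, 7, 10) = 7
H (Black): min(11, 19, 6) = 6
E (White): max(6, 7, 6) = 7
J (Black): min(20, 4, 12) = 4
I (White): max(4, 14, 6) = 14
Root (Black): min(10, 7, 14) = 7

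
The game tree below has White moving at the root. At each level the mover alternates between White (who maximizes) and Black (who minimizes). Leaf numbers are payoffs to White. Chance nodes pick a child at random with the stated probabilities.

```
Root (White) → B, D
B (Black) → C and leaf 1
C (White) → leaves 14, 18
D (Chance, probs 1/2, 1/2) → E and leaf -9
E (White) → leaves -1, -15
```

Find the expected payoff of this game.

1

C (White): max(14, 18) = 18
B (Black): min(18, 1) = 1
E (White): max(-1, -15) = -1
D (Chance): 1/2·-1 + 1/2·-9 = -5
Root (White): max(1, -5) = 1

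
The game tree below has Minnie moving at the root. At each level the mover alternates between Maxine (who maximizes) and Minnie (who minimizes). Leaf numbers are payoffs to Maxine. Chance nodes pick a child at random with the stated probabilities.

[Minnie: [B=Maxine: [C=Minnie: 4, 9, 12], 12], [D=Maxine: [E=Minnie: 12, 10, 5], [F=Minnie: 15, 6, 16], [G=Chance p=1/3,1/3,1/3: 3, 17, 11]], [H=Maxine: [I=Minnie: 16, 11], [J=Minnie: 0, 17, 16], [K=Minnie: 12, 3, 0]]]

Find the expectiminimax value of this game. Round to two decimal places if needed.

C (Minnie): min(4, 9, 12) = 4
B (Maxine): max(4, 12) = 12
E (Minnie): min(12, 10, 5) = 5
F (Minnie): min(15, 6, 16) = 6
G (Chance): 1/3·3 + 1/3·17 + 1/3·11 = 10.33
D (Maxine): max(5, 6, 10.33) = 10.33
I (Minnie): min(16, 11) = 11
J (Minnie): min(0, 17, 16) = 0
K (Minnie): min(12, 3, 0) = 0
H (Maxine): max(11, 0, 0) = 11
Root (Minnie): min(12, 10.33, 11) = 10.33

10.33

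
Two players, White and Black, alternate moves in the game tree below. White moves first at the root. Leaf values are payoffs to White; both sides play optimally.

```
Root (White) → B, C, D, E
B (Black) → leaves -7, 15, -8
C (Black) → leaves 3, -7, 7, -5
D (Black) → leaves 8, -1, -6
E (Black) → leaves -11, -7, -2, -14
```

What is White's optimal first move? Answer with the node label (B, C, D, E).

D

B (Black): min(-7, 15, -8) = -8
C (Black): min(3, -7, 7, -5) = -7
D (Black): min(8, -1, -6) = -6
E (Black): min(-11, -7, -2, -14) = -14
Root (White): max(-8, -7, -6, -14) = -6
White picks the child with the highest value: D (value -6).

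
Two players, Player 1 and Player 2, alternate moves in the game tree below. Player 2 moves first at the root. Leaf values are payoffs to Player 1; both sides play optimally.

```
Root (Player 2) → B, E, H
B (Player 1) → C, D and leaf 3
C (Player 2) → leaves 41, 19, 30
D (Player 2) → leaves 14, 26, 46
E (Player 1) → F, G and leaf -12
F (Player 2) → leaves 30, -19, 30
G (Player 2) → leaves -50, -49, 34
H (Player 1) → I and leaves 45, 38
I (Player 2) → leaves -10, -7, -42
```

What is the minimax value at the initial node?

C (Player 2): min(41, 19, 30) = 19
D (Player 2): min(14, 26, 46) = 14
B (Player 1): max(19, 14, 3) = 19
F (Player 2): min(30, -19, 30) = -19
G (Player 2): min(-50, -49, 34) = -50
E (Player 1): max(-19, -50, -12) = -12
I (Player 2): min(-10, -7, -42) = -42
H (Player 1): max(-42, 45, 38) = 45
Root (Player 2): min(19, -12, 45) = -12

-12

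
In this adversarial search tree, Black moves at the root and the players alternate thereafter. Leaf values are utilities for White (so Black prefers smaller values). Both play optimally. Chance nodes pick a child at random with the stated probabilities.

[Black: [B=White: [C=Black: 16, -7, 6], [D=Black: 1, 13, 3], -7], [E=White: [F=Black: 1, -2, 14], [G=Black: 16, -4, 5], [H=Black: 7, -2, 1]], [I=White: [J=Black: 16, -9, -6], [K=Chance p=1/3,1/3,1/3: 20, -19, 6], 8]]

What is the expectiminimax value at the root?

-2

C (Black): min(16, -7, 6) = -7
D (Black): min(1, 13, 3) = 1
B (White): max(-7, 1, -7) = 1
F (Black): min(1, -2, 14) = -2
G (Black): min(16, -4, 5) = -4
H (Black): min(7, -2, 1) = -2
E (White): max(-2, -4, -2) = -2
J (Black): min(16, -9, -6) = -9
K (Chance): 1/3·20 + 1/3·-19 + 1/3·6 = 2.33
I (White): max(-9, 2.33, 8) = 8
Root (Black): min(1, -2, 8) = -2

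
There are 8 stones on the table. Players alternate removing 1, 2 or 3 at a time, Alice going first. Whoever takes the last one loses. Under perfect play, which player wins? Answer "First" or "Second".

First

i:   0  1  2  3  4  5  6  7  8
     W  L  W  W  W  L  W  W  W
Position 8 is W, so the first player wins.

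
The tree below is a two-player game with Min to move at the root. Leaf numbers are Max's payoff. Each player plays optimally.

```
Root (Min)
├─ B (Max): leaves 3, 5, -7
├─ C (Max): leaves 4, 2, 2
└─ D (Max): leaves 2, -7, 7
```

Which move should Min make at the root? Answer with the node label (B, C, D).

B (Max): max(3, 5, -7) = 5
C (Max): max(4, 2, 2) = 4
D (Max): max(2, -7, 7) = 7
Root (Min): min(5, 4, 7) = 4
Min picks the child with the lowest value: C (value 4).

C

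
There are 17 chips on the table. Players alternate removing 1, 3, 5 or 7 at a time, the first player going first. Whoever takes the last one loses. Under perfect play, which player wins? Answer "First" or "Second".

Second

i:   0  1  2  3  4  5  6  7  8  9 10 11 12 13 14 15 16 17
     W  L  W  L  W  L  W  L  W  L  W  L  W  L  W  L  W  L
Position 17 is L, so the second player wins.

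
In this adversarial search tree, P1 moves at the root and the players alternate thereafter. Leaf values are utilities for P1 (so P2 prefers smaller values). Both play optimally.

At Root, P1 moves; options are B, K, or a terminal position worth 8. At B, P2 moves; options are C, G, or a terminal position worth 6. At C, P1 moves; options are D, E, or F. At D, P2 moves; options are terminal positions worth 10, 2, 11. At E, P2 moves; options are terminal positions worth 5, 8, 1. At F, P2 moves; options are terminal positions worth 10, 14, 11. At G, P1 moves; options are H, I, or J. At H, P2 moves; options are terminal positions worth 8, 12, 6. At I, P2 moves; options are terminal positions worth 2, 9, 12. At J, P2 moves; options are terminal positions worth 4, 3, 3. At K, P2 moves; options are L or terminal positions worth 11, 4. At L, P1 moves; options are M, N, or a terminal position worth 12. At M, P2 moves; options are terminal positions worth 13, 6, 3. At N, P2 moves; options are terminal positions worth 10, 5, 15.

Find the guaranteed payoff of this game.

8

D (P2): min(10, 2, 11) = 2
E (P2): min(5, 8, 1) = 1
F (P2): min(10, 14, 11) = 10
C (P1): max(2, 1, 10) = 10
H (P2): min(8, 12, 6) = 6
I (P2): min(2, 9, 12) = 2
J (P2): min(4, 3, 3) = 3
G (P1): max(6, 2, 3) = 6
B (P2): min(10, 6, 6) = 6
M (P2): min(13, 6, 3) = 3
N (P2): min(10, 5, 15) = 5
L (P1): max(3, 5, 12) = 12
K (P2): min(12, 11, 4) = 4
Root (P1): max(6, 4, 8) = 8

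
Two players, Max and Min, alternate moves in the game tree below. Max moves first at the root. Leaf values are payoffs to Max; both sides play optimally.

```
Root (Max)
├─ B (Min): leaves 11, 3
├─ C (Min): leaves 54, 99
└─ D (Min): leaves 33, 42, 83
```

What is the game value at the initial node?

B (Min): min(11, 3) = 3
C (Min): min(54, 99) = 54
D (Min): min(33, 42, 83) = 33
Root (Max): max(3, 54, 33) = 54

54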